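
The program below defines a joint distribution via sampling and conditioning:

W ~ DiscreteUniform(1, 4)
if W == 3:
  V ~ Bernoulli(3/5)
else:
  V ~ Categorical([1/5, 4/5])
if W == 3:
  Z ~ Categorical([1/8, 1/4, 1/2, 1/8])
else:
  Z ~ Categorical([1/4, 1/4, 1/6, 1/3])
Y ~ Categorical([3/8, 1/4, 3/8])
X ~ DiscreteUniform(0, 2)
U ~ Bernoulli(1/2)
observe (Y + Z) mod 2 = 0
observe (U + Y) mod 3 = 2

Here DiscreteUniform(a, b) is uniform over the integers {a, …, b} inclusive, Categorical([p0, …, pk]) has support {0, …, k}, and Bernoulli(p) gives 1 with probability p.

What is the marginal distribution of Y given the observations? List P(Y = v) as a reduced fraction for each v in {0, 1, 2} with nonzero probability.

P(Y=1) = 34/79, P(Y=2) = 45/79

Enumerate traces; 96 have nonzero weight after conditioning:
  (W=1, V=0, Z=0, Y=2, X=0, U=0) weight 1/1280
  (W=1, V=0, Z=0, Y=2, X=1, U=0) weight 1/1280
  (W=1, V=0, Z=0, Y=2, X=2, U=0) weight 1/1280
  (W=1, V=0, Z=1, Y=1, X=0, U=1) weight 1/1920
  (W=1, V=0, Z=1, Y=1, X=1, U=1) weight 1/1920
  (W=1, V=0, Z=1, Y=1, X=2, U=1) weight 1/1920
  (W=1, V=0, Z=2, Y=2, X=0, U=0) weight 1/1920
  (W=1, V=0, Z=2, Y=2, X=1, U=0) weight 1/1920
  … 88 more
Group by Y:
  weight(Y=1) = 17/256
  weight(Y=2) = 45/512
Total weight = 17/256 + 45/512 = 79/512
P(Y=1 | obs) = 17/256 / 79/512 = 34/79
P(Y=2 | obs) = 45/512 / 79/512 = 45/79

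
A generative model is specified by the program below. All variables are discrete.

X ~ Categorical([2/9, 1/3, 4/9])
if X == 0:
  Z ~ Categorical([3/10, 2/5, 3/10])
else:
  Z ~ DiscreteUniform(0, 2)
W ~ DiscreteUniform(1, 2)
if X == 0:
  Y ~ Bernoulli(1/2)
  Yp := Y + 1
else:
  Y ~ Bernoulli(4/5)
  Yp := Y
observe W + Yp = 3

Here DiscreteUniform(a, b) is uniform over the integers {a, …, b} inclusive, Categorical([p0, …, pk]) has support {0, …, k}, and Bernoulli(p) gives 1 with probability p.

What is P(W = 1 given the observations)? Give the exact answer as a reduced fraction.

Enumerate traces; 12 have nonzero weight after conditioning:
  (X=0, Z=0, W=1, Y=1) weight 1/60
  (X=0, Z=0, W=2, Y=0) weight 1/60
  (X=0, Z=1, W=1, Y=1) weight 1/45
  (X=0, Z=1, W=2, Y=0) weight 1/45
  (X=0, Z=2, W=1, Y=1) weight 1/60
  (X=0, Z=2, W=2, Y=0) weight 1/60
  (X=1, Z=0, W=2, Y=1) weight 2/45
  (X=1, Z=1, W=2, Y=1) weight 2/45
  … 4 more
Group by W:
  weight(W=1) = 1/18
  weight(W=2) = 11/30
Total weight = 1/18 + 11/30 = 19/45
P(W=1 | obs) = 1/18 / 19/45 = 5/38
P(W=2 | obs) = 11/30 / 19/45 = 33/38

P(W = 1 | obs) = 5/38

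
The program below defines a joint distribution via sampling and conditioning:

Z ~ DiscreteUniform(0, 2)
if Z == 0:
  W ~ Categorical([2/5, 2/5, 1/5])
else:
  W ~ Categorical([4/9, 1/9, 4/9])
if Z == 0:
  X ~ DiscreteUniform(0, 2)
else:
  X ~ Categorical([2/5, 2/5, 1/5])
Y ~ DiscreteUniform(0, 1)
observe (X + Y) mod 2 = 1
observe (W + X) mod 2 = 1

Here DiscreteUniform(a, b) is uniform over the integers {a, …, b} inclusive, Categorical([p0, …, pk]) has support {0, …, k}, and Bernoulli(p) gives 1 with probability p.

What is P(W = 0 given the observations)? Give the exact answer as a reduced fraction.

Enumerate traces; 12 have nonzero weight after conditioning:
  (Z=0, W=0, X=1, Y=0) weight 1/45
  (Z=0, W=1, X=0, Y=1) weight 1/45
  (Z=0, W=1, X=2, Y=1) weight 1/45
  (Z=0, W=2, X=1, Y=0) weight 1/90
  (Z=1, W=0, X=1, Y=0) weight 4/135
  (Z=1, W=1, X=0, Y=1) weight 1/135
  (Z=1, W=1, X=2, Y=1) weight 1/270
  (Z=1, W=2, X=1, Y=0) weight 4/135
  … 4 more
Group by W:
  weight(W=0) = 11/135
  weight(W=1) = 1/15
  weight(W=2) = 19/270
Total weight = 11/135 + 1/15 + 19/270 = 59/270
P(W=0 | obs) = 11/135 / 59/270 = 22/59
P(W=1 | obs) = 1/15 / 59/270 = 18/59
P(W=2 | obs) = 19/270 / 59/270 = 19/59

P(W = 0 | obs) = 22/59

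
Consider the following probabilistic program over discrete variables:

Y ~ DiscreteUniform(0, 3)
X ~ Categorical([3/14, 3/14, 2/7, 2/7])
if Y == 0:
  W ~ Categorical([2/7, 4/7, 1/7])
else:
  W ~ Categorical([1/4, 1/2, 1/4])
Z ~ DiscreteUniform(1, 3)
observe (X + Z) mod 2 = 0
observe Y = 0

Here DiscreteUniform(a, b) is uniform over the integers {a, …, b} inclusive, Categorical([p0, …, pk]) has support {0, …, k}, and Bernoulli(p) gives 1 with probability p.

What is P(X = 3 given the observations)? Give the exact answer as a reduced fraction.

P(X = 3 | obs) = 8/21

Enumerate traces; 18 have nonzero weight after conditioning:
  (Y=0, X=0, W=0, Z=2) weight 1/196
  (Y=0, X=0, W=1, Z=2) weight 1/98
  (Y=0, X=0, W=2, Z=2) weight 1/392
  (Y=0, X=1, W=0, Z=1) weight 1/196
  (Y=0, X=1, W=0, Z=3) weight 1/196
  (Y=0, X=1, W=1, Z=1) weight 1/98
  (Y=0, X=1, W=1, Z=3) weight 1/98
  (Y=0, X=1, W=2, Z=1) weight 1/392
  (Y=0, X=2, W=0, Z=2) weight 1/147
  (Y=0, X=3, W=0, Z=1) weight 1/147
  … 8 more
Group by X:
  weight(X=0) = 1/56
  weight(X=1) = 1/28
  weight(X=2) = 1/42
  weight(X=3) = 1/21
Total weight = 1/56 + 1/28 + 1/42 + 1/21 = 1/8
P(X=0 | obs) = 1/56 / 1/8 = 1/7
P(X=1 | obs) = 1/28 / 1/8 = 2/7
P(X=2 | obs) = 1/42 / 1/8 = 4/21
P(X=3 | obs) = 1/21 / 1/8 = 8/21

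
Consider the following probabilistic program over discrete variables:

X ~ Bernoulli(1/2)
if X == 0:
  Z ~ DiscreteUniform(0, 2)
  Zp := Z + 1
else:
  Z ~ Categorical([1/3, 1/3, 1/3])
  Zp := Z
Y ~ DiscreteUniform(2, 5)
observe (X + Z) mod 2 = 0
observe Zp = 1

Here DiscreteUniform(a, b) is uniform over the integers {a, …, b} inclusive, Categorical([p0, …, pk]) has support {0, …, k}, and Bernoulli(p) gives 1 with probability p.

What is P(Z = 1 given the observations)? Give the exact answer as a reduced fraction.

Enumerate traces; 8 have nonzero weight after conditioning:
  (X=0, Z=0, Y=2) weight 1/24
  (X=0, Z=0, Y=3) weight 1/24
  (X=0, Z=0, Y=4) weight 1/24
  (X=0, Z=0, Y=5) weight 1/24
  (X=1, Z=1, Y=2) weight 1/24
  (X=1, Z=1, Y=3) weight 1/24
  (X=1, Z=1, Y=4) weight 1/24
  (X=1, Z=1, Y=5) weight 1/24
Group by Z:
  weight(Z=0) = 1/6
  weight(Z=1) = 1/6
Total weight = 1/6 + 1/6 = 1/3
P(Z=0 | obs) = 1/6 / 1/3 = 1/2
P(Z=1 | obs) = 1/6 / 1/3 = 1/2

P(Z = 1 | obs) = 1/2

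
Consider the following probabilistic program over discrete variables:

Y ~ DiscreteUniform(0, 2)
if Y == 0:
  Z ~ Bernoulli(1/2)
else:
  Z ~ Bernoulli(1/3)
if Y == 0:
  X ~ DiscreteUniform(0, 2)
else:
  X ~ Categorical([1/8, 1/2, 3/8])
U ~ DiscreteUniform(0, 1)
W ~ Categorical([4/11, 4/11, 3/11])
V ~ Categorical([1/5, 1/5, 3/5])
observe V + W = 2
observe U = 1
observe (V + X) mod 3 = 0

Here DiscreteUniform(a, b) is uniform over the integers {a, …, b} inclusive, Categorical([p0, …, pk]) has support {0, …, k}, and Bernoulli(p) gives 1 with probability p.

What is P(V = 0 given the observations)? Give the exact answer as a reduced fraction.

Enumerate traces; 18 have nonzero weight after conditioning:
  (Y=0, Z=0, X=0, U=1, W=2, V=0) weight 1/660
  (Y=0, Z=0, X=1, U=1, W=0, V=2) weight 1/165
  (Y=0, Z=0, X=2, U=1, W=1, V=1) weight 1/495
  (Y=0, Z=1, X=0, U=1, W=2, V=0) weight 1/660
  (Y=0, Z=1, X=1, U=1, W=0, V=2) weight 1/165
  (Y=0, Z=1, X=2, U=1, W=1, V=1) weight 1/495
  (Y=1, Z=0, X=0, U=1, W=2, V=0) weight 1/1320
  (Y=1, Z=0, X=1, U=1, W=0, V=2) weight 2/165
  … 10 more
Group by V:
  weight(V=0) = 7/1320
  weight(V=1) = 13/990
  weight(V=2) = 8/165
Total weight = 7/1320 + 13/990 + 8/165 = 53/792
P(V=0 | obs) = 7/1320 / 53/792 = 21/265
P(V=1 | obs) = 13/990 / 53/792 = 52/265
P(V=2 | obs) = 8/165 / 53/792 = 192/265

P(V = 0 | obs) = 21/265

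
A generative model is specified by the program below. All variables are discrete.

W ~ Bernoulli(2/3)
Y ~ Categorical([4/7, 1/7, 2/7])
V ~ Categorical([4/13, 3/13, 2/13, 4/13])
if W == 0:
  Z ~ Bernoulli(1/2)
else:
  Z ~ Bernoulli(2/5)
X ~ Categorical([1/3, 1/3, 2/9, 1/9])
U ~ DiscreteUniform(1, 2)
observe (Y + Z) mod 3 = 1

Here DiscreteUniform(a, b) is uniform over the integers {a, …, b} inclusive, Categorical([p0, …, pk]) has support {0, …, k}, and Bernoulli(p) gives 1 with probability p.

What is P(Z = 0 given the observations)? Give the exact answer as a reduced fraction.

Enumerate traces; 128 have nonzero weight after conditioning:
  (W=0, Y=0, V=0, Z=1, X=0, U=1) weight 4/819
  (W=0, Y=0, V=0, Z=1, X=0, U=2) weight 4/819
  (W=0, Y=0, V=0, Z=1, X=1, U=1) weight 4/819
  (W=0, Y=0, V=0, Z=1, X=1, U=2) weight 4/819
  (W=0, Y=0, V=0, Z=1, X=2, U=1) weight 8/2457
  (W=0, Y=0, V=0, Z=1, X=2, U=2) weight 8/2457
  (W=0, Y=0, V=0, Z=1, X=3, U=1) weight 4/2457
  (W=0, Y=0, V=0, Z=1, X=3, U=2) weight 4/2457
  (W=0, Y=1, V=0, Z=0, X=0, U=1) weight 1/819
  … 119 more
Group by Z:
  weight(Z=0) = 17/210
  weight(Z=1) = 26/105
Total weight = 17/210 + 26/105 = 23/70
P(Z=0 | obs) = 17/210 / 23/70 = 17/69
P(Z=1 | obs) = 26/105 / 23/70 = 52/69

P(Z = 0 | obs) = 17/69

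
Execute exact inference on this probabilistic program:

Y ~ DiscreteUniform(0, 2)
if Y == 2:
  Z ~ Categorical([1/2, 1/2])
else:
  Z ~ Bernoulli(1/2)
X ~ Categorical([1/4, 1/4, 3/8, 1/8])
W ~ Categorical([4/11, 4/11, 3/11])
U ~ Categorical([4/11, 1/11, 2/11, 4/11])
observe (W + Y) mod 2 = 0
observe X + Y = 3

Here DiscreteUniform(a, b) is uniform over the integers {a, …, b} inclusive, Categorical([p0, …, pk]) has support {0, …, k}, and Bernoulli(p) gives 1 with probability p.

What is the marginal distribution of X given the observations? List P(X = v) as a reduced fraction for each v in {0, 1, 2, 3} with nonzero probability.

Enumerate traces; 40 have nonzero weight after conditioning:
  (Y=0, Z=0, X=3, W=0, U=0) weight 1/363
  (Y=0, Z=0, X=3, W=0, U=1) weight 1/1452
  (Y=0, Z=0, X=3, W=0, U=2) weight 1/726
  (Y=0, Z=0, X=3, W=0, U=3) weight 1/363
  (Y=0, Z=0, X=3, W=2, U=0) weight 1/484
  (Y=0, Z=0, X=3, W=2, U=1) weight 1/1936
  (Y=0, Z=0, X=3, W=2, U=2) weight 1/968
  (Y=0, Z=0, X=3, W=2, U=3) weight 1/484
  (Y=1, Z=0, X=2, W=1, U=0) weight 1/121
  (Y=2, Z=0, X=1, W=0, U=0) weight 2/363
  … 30 more
Group by X:
  weight(X=1) = 7/132
  weight(X=2) = 1/22
  weight(X=3) = 7/264
Total weight = 7/132 + 1/22 + 7/264 = 1/8
P(X=1 | obs) = 7/132 / 1/8 = 14/33
P(X=2 | obs) = 1/22 / 1/8 = 4/11
P(X=3 | obs) = 7/264 / 1/8 = 7/33

P(X=1) = 14/33, P(X=2) = 4/11, P(X=3) = 7/33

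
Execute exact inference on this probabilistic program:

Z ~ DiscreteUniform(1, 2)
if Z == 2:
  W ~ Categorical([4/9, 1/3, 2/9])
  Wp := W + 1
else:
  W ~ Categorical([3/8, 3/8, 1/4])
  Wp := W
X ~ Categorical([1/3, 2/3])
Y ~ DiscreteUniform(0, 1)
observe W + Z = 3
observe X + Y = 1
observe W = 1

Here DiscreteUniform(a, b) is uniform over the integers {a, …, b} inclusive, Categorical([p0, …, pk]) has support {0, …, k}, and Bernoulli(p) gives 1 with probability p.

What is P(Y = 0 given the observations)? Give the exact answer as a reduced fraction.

P(Y = 0 | obs) = 2/3

Enumerate traces; 2 have nonzero weight after conditioning:
  (Z=2, W=1, X=0, Y=1) weight 1/36
  (Z=2, W=1, X=1, Y=0) weight 1/18
Group by Y:
  weight(Y=0) = 1/18
  weight(Y=1) = 1/36
Total weight = 1/18 + 1/36 = 1/12
P(Y=0 | obs) = 1/18 / 1/12 = 2/3
P(Y=1 | obs) = 1/36 / 1/12 = 1/3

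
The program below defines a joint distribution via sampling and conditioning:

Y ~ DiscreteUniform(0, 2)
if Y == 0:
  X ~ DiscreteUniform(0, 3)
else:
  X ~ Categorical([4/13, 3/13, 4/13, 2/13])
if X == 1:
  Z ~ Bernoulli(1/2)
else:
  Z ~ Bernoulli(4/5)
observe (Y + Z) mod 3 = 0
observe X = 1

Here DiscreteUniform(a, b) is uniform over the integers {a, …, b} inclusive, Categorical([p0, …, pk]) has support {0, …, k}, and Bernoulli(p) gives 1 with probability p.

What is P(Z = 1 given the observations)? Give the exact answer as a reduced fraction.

P(Z = 1 | obs) = 12/25

Enumerate traces; 2 have nonzero weight after conditioning:
  (Y=0, X=1, Z=0) weight 1/24
  (Y=2, X=1, Z=1) weight 1/26
Group by Z:
  weight(Z=0) = 1/24
  weight(Z=1) = 1/26
Total weight = 1/24 + 1/26 = 25/312
P(Z=0 | obs) = 1/24 / 25/312 = 13/25
P(Z=1 | obs) = 1/26 / 25/312 = 12/25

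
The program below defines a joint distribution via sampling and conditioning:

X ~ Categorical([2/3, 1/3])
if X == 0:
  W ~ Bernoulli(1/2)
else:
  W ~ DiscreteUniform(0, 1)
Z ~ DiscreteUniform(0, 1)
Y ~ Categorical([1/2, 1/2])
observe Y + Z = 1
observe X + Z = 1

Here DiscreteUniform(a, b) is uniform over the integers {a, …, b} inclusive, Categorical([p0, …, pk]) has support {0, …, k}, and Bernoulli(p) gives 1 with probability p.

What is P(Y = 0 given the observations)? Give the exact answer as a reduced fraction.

P(Y = 0 | obs) = 2/3

Enumerate traces; 4 have nonzero weight after conditioning:
  (X=0, W=0, Z=1, Y=0) weight 1/12
  (X=0, W=1, Z=1, Y=0) weight 1/12
  (X=1, W=0, Z=0, Y=1) weight 1/24
  (X=1, W=1, Z=0, Y=1) weight 1/24
Group by Y:
  weight(Y=0) = 1/6
  weight(Y=1) = 1/12
Total weight = 1/6 + 1/12 = 1/4
P(Y=0 | obs) = 1/6 / 1/4 = 2/3
P(Y=1 | obs) = 1/12 / 1/4 = 1/3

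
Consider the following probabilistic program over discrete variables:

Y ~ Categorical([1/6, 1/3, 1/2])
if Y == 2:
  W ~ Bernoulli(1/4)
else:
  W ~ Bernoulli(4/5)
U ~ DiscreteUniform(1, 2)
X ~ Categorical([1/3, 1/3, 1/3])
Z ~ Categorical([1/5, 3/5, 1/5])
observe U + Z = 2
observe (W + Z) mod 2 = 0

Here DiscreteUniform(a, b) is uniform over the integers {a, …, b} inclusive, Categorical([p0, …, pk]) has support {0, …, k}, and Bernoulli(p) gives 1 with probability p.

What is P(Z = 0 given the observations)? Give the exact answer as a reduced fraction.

P(Z = 0 | obs) = 19/82

Enumerate traces; 18 have nonzero weight after conditioning:
  (Y=0, W=0, U=2, X=0, Z=0) weight 1/900
  (Y=0, W=0, U=2, X=1, Z=0) weight 1/900
  (Y=0, W=0, U=2, X=2, Z=0) weight 1/900
  (Y=0, W=1, U=1, X=0, Z=1) weight 1/75
  (Y=0, W=1, U=1, X=1, Z=1) weight 1/75
  (Y=0, W=1, U=1, X=2, Z=1) weight 1/75
  (Y=1, W=0, U=2, X=0, Z=0) weight 1/450
  (Y=1, W=0, U=2, X=1, Z=0) weight 1/450
  … 10 more
Group by Z:
  weight(Z=0) = 19/400
  weight(Z=1) = 63/400
Total weight = 19/400 + 63/400 = 41/200
P(Z=0 | obs) = 19/400 / 41/200 = 19/82
P(Z=1 | obs) = 63/400 / 41/200 = 63/82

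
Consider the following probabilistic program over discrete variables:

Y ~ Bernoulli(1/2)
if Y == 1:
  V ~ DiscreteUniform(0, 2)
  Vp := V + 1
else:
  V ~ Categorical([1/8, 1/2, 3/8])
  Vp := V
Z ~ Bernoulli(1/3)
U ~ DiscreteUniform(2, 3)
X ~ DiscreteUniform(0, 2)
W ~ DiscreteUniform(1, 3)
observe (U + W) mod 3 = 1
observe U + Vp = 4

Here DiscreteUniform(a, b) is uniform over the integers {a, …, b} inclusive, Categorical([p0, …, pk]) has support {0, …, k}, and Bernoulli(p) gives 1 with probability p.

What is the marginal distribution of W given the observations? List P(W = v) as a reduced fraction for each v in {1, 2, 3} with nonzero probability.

Enumerate traces; 24 have nonzero weight after conditioning:
  (Y=0, V=1, Z=0, U=3, X=0, W=1) weight 1/108
  (Y=0, V=1, Z=0, U=3, X=1, W=1) weight 1/108
  (Y=0, V=1, Z=0, U=3, X=2, W=1) weight 1/108
  (Y=0, V=1, Z=1, U=3, X=0, W=1) weight 1/216
  (Y=0, V=1, Z=1, U=3, X=1, W=1) weight 1/216
  (Y=0, V=1, Z=1, U=3, X=2, W=1) weight 1/216
  (Y=0, V=2, Z=0, U=2, X=0, W=2) weight 1/144
  (Y=0, V=2, Z=0, U=2, X=1, W=2) weight 1/144
  … 16 more
Group by W:
  weight(W=1) = 5/72
  weight(W=2) = 17/288
Total weight = 5/72 + 17/288 = 37/288
P(W=1 | obs) = 5/72 / 37/288 = 20/37
P(W=2 | obs) = 17/288 / 37/288 = 17/37

P(W=1) = 20/37, P(W=2) = 17/37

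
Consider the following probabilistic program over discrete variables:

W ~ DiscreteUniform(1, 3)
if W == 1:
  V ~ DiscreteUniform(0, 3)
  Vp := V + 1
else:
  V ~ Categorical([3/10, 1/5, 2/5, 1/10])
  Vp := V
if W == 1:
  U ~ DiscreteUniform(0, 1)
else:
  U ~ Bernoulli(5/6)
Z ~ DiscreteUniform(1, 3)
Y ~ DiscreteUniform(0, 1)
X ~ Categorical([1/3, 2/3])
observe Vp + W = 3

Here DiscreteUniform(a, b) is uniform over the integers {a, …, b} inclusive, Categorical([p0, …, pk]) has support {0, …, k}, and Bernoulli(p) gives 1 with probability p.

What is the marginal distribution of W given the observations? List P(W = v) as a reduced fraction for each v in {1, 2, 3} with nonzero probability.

P(W=1) = 1/3, P(W=2) = 4/15, P(W=3) = 2/5

Enumerate traces; 72 have nonzero weight after conditioning:
  (W=1, V=1, U=0, Z=1, Y=0, X=0) weight 1/432
  (W=1, V=1, U=0, Z=1, Y=0, X=1) weight 1/216
  (W=1, V=1, U=0, Z=1, Y=1, X=0) weight 1/432
  (W=1, V=1, U=0, Z=1, Y=1, X=1) weight 1/216
  (W=1, V=1, U=0, Z=2, Y=0, X=0) weight 1/432
  (W=1, V=1, U=0, Z=2, Y=0, X=1) weight 1/216
  (W=1, V=1, U=0, Z=2, Y=1, X=0) weight 1/432
  (W=1, V=1, U=0, Z=2, Y=1, X=1) weight 1/216
  (W=2, V=1, U=0, Z=1, Y=0, X=0) weight 1/1620
  (W=3, V=0, U=0, Z=1, Y=0, X=0) weight 1/1080
  … 62 more
Group by W:
  weight(W=1) = 1/12
  weight(W=2) = 1/15
  weight(W=3) = 1/10
Total weight = 1/12 + 1/15 + 1/10 = 1/4
P(W=1 | obs) = 1/12 / 1/4 = 1/3
P(W=2 | obs) = 1/15 / 1/4 = 4/15
P(W=3 | obs) = 1/10 / 1/4 = 2/5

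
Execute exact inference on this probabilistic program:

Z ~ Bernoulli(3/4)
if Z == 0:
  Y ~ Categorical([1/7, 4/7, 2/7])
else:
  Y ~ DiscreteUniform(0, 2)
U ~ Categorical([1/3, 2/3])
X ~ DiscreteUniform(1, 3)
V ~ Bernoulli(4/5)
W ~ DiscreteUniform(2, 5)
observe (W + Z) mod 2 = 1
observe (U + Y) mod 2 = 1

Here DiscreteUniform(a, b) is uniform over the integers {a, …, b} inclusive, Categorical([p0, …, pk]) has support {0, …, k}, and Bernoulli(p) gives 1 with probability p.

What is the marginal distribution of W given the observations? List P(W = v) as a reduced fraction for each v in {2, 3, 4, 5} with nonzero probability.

P(W=2) = 7/18, P(W=3) = 1/9, P(W=4) = 7/18, P(W=5) = 1/9

Enumerate traces; 72 have nonzero weight after conditioning:
  (Z=0, Y=0, U=1, X=1, V=0, W=3) weight 1/2520
  (Z=0, Y=0, U=1, X=1, V=0, W=5) weight 1/2520
  (Z=0, Y=0, U=1, X=1, V=1, W=3) weight 1/630
  (Z=0, Y=0, U=1, X=1, V=1, W=5) weight 1/630
  (Z=0, Y=0, U=1, X=2, V=0, W=3) weight 1/2520
  (Z=0, Y=0, U=1, X=2, V=0, W=5) weight 1/2520
  (Z=0, Y=0, U=1, X=2, V=1, W=3) weight 1/630
  (Z=0, Y=0, U=1, X=2, V=1, W=5) weight 1/630
  (Z=1, Y=0, U=1, X=1, V=0, W=2) weight 1/360
  (Z=1, Y=0, U=1, X=1, V=0, W=4) weight 1/360
  … 62 more
Group by W:
  weight(W=2) = 5/48
  weight(W=3) = 5/168
  weight(W=4) = 5/48
  weight(W=5) = 5/168
Total weight = 5/48 + 5/168 + 5/48 + 5/168 = 15/56
P(W=2 | obs) = 5/48 / 15/56 = 7/18
P(W=3 | obs) = 5/168 / 15/56 = 1/9
P(W=4 | obs) = 5/48 / 15/56 = 7/18
P(W=5 | obs) = 5/168 / 15/56 = 1/9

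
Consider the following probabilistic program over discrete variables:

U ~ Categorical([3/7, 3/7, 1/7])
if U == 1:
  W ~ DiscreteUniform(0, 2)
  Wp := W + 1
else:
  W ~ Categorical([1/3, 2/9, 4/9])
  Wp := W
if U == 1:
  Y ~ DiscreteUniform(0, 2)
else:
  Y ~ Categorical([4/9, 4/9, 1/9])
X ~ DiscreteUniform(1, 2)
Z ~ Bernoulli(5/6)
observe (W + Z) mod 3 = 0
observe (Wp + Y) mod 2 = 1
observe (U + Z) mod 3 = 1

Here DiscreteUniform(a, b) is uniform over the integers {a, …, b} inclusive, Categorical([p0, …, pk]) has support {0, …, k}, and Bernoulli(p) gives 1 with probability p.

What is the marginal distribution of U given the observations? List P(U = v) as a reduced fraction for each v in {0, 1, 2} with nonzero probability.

Enumerate traces; 6 have nonzero weight after conditioning:
  (U=0, W=2, Y=1, X=1, Z=1) weight 20/567
  (U=0, W=2, Y=1, X=2, Z=1) weight 20/567
  (U=1, W=0, Y=0, X=1, Z=0) weight 1/252
  (U=1, W=0, Y=0, X=2, Z=0) weight 1/252
  (U=1, W=0, Y=2, X=1, Z=0) weight 1/252
  (U=1, W=0, Y=2, X=2, Z=0) weight 1/252
Group by U:
  weight(U=0) = 40/567
  weight(U=1) = 1/63
Total weight = 40/567 + 1/63 = 7/81
P(U=0 | obs) = 40/567 / 7/81 = 40/49
P(U=1 | obs) = 1/63 / 7/81 = 9/49

P(U=0) = 40/49, P(U=1) = 9/49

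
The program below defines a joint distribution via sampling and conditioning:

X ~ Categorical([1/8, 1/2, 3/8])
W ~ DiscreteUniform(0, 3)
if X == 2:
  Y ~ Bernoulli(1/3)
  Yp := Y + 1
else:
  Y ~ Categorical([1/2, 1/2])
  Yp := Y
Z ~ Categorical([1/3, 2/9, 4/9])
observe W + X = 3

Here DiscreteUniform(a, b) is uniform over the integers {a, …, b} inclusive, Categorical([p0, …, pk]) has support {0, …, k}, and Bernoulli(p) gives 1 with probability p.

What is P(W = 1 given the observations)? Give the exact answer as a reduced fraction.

P(W = 1 | obs) = 3/8

Enumerate traces; 18 have nonzero weight after conditioning:
  (X=0, W=3, Y=0, Z=0) weight 1/192
  (X=0, W=3, Y=0, Z=1) weight 1/288
  (X=0, W=3, Y=0, Z=2) weight 1/144
  (X=0, W=3, Y=1, Z=0) weight 1/192
  (X=0, W=3, Y=1, Z=1) weight 1/288
  (X=0, W=3, Y=1, Z=2) weight 1/144
  (X=1, W=2, Y=0, Z=0) weight 1/48
  (X=1, W=2, Y=0, Z=1) weight 1/72
  (X=2, W=1, Y=0, Z=0) weight 1/48
  … 9 more
Group by W:
  weight(W=1) = 3/32
  weight(W=2) = 1/8
  weight(W=3) = 1/32
Total weight = 3/32 + 1/8 + 1/32 = 1/4
P(W=1 | obs) = 3/32 / 1/4 = 3/8
P(W=2 | obs) = 1/8 / 1/4 = 1/2
P(W=3 | obs) = 1/32 / 1/4 = 1/8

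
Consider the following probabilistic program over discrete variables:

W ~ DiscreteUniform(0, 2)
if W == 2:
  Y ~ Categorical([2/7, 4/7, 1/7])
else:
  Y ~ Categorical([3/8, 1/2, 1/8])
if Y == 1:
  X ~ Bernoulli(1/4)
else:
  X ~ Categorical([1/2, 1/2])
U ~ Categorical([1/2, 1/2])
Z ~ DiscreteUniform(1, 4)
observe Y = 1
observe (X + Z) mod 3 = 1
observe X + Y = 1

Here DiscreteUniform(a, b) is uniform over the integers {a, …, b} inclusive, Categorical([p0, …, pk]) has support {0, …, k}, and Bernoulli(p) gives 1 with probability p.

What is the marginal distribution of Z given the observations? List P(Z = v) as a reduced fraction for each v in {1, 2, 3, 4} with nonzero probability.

P(Z=1) = 1/2, P(Z=4) = 1/2

Enumerate traces; 12 have nonzero weight after conditioning:
  (W=0, Y=1, X=0, U=0, Z=1) weight 1/64
  (W=0, Y=1, X=0, U=0, Z=4) weight 1/64
  (W=0, Y=1, X=0, U=1, Z=1) weight 1/64
  (W=0, Y=1, X=0, U=1, Z=4) weight 1/64
  (W=1, Y=1, X=0, U=0, Z=1) weight 1/64
  (W=1, Y=1, X=0, U=0, Z=4) weight 1/64
  (W=1, Y=1, X=0, U=1, Z=1) weight 1/64
  (W=1, Y=1, X=0, U=1, Z=4) weight 1/64
  … 4 more
Group by Z:
  weight(Z=1) = 11/112
  weight(Z=4) = 11/112
Total weight = 11/112 + 11/112 = 11/56
P(Z=1 | obs) = 11/112 / 11/56 = 1/2
P(Z=4 | obs) = 11/112 / 11/56 = 1/2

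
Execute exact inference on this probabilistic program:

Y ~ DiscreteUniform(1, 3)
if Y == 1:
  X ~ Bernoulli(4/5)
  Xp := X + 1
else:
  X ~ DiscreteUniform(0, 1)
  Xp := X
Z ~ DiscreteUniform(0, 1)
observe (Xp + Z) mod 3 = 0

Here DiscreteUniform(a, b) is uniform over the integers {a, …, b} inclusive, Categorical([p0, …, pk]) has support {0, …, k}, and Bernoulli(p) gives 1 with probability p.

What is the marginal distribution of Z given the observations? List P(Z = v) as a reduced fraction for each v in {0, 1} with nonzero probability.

Enumerate traces; 3 have nonzero weight after conditioning:
  (Y=1, X=1, Z=1) weight 2/15
  (Y=2, X=0, Z=0) weight 1/12
  (Y=3, X=0, Z=0) weight 1/12
Group by Z:
  weight(Z=0) = 1/6
  weight(Z=1) = 2/15
Total weight = 1/6 + 2/15 = 3/10
P(Z=0 | obs) = 1/6 / 3/10 = 5/9
P(Z=1 | obs) = 2/15 / 3/10 = 4/9

P(Z=0) = 5/9, P(Z=1) = 4/9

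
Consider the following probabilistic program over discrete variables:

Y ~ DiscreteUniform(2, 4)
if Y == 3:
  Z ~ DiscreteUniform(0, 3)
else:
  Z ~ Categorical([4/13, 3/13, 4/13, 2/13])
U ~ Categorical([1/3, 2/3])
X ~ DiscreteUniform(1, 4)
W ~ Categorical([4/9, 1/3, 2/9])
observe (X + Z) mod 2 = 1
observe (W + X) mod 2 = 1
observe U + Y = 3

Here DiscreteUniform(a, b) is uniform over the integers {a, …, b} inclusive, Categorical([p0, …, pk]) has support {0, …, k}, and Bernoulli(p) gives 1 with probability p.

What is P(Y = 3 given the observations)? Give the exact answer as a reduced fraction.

Enumerate traces; 24 have nonzero weight after conditioning:
  (Y=2, Z=0, U=1, X=1, W=0) weight 8/1053
  (Y=2, Z=0, U=1, X=1, W=2) weight 4/1053
  (Y=2, Z=0, U=1, X=3, W=0) weight 8/1053
  (Y=2, Z=0, U=1, X=3, W=2) weight 4/1053
  (Y=2, Z=1, U=1, X=2, W=1) weight 1/234
  (Y=2, Z=1, U=1, X=4, W=1) weight 1/234
  (Y=2, Z=2, U=1, X=1, W=0) weight 8/1053
  (Y=2, Z=2, U=1, X=1, W=2) weight 4/1053
  (Y=3, Z=0, U=0, X=1, W=0) weight 1/324
  … 15 more
Group by Y:
  weight(Y=2) = 7/117
  weight(Y=3) = 1/36
Total weight = 7/117 + 1/36 = 41/468
P(Y=2 | obs) = 7/117 / 41/468 = 28/41
P(Y=3 | obs) = 1/36 / 41/468 = 13/41

P(Y = 3 | obs) = 13/41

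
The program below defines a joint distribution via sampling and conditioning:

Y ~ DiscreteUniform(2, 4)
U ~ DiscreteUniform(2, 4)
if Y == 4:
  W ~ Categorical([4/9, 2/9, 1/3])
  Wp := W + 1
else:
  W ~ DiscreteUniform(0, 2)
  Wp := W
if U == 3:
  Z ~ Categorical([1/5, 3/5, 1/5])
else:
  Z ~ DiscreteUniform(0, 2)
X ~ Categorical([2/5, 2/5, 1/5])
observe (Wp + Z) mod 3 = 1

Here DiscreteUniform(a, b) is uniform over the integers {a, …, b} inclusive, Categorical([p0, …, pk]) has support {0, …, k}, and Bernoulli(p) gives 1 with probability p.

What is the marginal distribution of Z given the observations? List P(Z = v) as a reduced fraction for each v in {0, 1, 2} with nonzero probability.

Enumerate traces; 81 have nonzero weight after conditioning:
  (Y=2, U=2, W=0, Z=1, X=0) weight 2/405
  (Y=2, U=2, W=0, Z=1, X=1) weight 2/405
  (Y=2, U=2, W=0, Z=1, X=2) weight 1/405
  (Y=2, U=2, W=1, Z=0, X=0) weight 2/405
  (Y=2, U=2, W=1, Z=0, X=1) weight 2/405
  (Y=2, U=2, W=1, Z=0, X=2) weight 1/405
  (Y=2, U=2, W=2, Z=2, X=0) weight 2/405
  (Y=2, U=2, W=2, Z=2, X=1) weight 2/405
  … 73 more
Group by Z:
  weight(Z=0) = 26/243
  weight(Z=1) = 19/135
  weight(Z=2) = 104/1215
Total weight = 26/243 + 19/135 + 104/1215 = 1/3
P(Z=0 | obs) = 26/243 / 1/3 = 26/81
P(Z=1 | obs) = 19/135 / 1/3 = 19/45
P(Z=2 | obs) = 104/1215 / 1/3 = 104/405

P(Z=0) = 26/81, P(Z=1) = 19/45, P(Z=2) = 104/405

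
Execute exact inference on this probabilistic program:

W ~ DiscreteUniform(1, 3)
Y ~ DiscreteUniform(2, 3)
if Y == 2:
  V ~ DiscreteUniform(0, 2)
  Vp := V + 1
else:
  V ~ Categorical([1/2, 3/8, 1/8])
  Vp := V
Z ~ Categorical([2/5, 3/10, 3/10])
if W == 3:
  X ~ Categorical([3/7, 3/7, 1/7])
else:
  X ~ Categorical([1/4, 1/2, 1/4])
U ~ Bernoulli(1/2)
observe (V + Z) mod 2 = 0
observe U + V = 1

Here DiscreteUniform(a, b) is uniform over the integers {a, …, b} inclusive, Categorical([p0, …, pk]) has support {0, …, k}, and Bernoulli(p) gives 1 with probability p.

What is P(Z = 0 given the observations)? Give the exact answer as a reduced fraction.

P(Z = 0 | obs) = 80/191

Enumerate traces; 54 have nonzero weight after conditioning:
  (W=1, Y=2, V=0, Z=0, X=0, U=1) weight 1/360
  (W=1, Y=2, V=0, Z=0, X=1, U=1) weight 1/180
  (W=1, Y=2, V=0, Z=0, X=2, U=1) weight 1/360
  (W=1, Y=2, V=0, Z=2, X=0, U=1) weight 1/480
  (W=1, Y=2, V=0, Z=2, X=1, U=1) weight 1/240
  (W=1, Y=2, V=0, Z=2, X=2, U=1) weight 1/480
  (W=1, Y=2, V=1, Z=1, X=0, U=0) weight 1/480
  (W=1, Y=2, V=1, Z=1, X=1, U=0) weight 1/240
  … 46 more
Group by Z:
  weight(Z=0) = 1/12
  weight(Z=1) = 17/320
  weight(Z=2) = 1/16
Total weight = 1/12 + 17/320 + 1/16 = 191/960
P(Z=0 | obs) = 1/12 / 191/960 = 80/191
P(Z=1 | obs) = 17/320 / 191/960 = 51/191
P(Z=2 | obs) = 1/16 / 191/960 = 60/191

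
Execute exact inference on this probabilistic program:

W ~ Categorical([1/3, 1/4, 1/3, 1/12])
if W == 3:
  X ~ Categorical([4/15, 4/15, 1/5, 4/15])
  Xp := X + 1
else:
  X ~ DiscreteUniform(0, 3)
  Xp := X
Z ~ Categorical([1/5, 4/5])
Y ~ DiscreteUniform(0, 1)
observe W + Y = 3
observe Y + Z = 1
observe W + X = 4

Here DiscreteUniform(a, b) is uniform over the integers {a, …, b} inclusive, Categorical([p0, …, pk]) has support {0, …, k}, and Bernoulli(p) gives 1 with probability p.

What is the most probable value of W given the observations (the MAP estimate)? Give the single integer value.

argmax_v P(W = v | obs) = 3

Enumerate traces; 2 have nonzero weight after conditioning:
  (W=2, X=2, Z=0, Y=1) weight 1/120
  (W=3, X=1, Z=1, Y=0) weight 2/225
Group by W:
  weight(W=2) = 1/120
  weight(W=3) = 2/225
Total weight = 1/120 + 2/225 = 31/1800
P(W=2 | obs) = 1/120 / 31/1800 = 15/31
P(W=3 | obs) = 2/225 / 31/1800 = 16/31
argmax = 3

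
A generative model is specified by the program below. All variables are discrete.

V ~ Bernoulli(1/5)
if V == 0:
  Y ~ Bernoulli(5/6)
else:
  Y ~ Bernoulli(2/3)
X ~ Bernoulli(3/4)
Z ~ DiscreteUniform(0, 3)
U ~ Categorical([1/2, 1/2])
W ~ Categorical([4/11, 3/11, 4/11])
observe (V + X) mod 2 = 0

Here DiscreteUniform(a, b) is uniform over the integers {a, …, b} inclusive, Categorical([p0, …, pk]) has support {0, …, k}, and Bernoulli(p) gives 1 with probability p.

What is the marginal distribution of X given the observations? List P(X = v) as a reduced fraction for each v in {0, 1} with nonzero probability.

Enumerate traces; 96 have nonzero weight after conditioning:
  (V=0, Y=0, X=0, Z=0, U=0, W=0) weight 1/660
  (V=0, Y=0, X=0, Z=0, U=0, W=1) weight 1/880
  (V=0, Y=0, X=0, Z=0, U=0, W=2) weight 1/660
  (V=0, Y=0, X=0, Z=0, U=1, W=0) weight 1/660
  (V=0, Y=0, X=0, Z=0, U=1, W=1) weight 1/880
  (V=0, Y=0, X=0, Z=0, U=1, W=2) weight 1/660
  (V=0, Y=0, X=0, Z=1, U=0, W=0) weight 1/660
  (V=0, Y=0, X=0, Z=1, U=0, W=1) weight 1/880
  (V=1, Y=0, X=1, Z=0, U=0, W=0) weight 1/440
  … 87 more
Group by X:
  weight(X=0) = 1/5
  weight(X=1) = 3/20
Total weight = 1/5 + 3/20 = 7/20
P(X=0 | obs) = 1/5 / 7/20 = 4/7
P(X=1 | obs) = 3/20 / 7/20 = 3/7

P(X=0) = 4/7, P(X=1) = 3/7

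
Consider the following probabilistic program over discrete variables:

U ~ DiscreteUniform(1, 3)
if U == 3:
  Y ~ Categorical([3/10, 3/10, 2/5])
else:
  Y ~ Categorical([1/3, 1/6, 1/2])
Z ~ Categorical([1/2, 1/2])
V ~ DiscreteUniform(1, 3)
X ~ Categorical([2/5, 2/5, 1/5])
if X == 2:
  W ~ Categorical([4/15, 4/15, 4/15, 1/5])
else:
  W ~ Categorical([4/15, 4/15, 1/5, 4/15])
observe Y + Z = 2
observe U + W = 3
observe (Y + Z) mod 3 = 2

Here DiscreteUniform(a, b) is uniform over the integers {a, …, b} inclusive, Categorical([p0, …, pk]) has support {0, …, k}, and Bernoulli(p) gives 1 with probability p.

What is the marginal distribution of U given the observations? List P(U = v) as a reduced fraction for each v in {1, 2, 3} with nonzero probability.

P(U=1) = 16/57, P(U=2) = 20/57, P(U=3) = 7/19

Enumerate traces; 54 have nonzero weight after conditioning:
  (U=1, Y=1, Z=1, V=1, X=0, W=2) weight 1/1350
  (U=1, Y=1, Z=1, V=1, X=1, W=2) weight 1/1350
  (U=1, Y=1, Z=1, V=1, X=2, W=2) weight 1/2025
  (U=1, Y=1, Z=1, V=2, X=0, W=2) weight 1/1350
  (U=1, Y=1, Z=1, V=2, X=1, W=2) weight 1/1350
  (U=1, Y=1, Z=1, V=2, X=2, W=2) weight 1/2025
  (U=1, Y=1, Z=1, V=3, X=0, W=2) weight 1/1350
  (U=1, Y=1, Z=1, V=3, X=1, W=2) weight 1/1350
  (U=2, Y=1, Z=1, V=1, X=0, W=1) weight 2/2025
  (U=3, Y=1, Z=1, V=1, X=0, W=0) weight 2/1125
  … 44 more
Group by U:
  weight(U=1) = 16/675
  weight(U=2) = 4/135
  weight(U=3) = 7/225
Total weight = 16/675 + 4/135 + 7/225 = 19/225
P(U=1 | obs) = 16/675 / 19/225 = 16/57
P(U=2 | obs) = 4/135 / 19/225 = 20/57
P(U=3 | obs) = 7/225 / 19/225 = 7/19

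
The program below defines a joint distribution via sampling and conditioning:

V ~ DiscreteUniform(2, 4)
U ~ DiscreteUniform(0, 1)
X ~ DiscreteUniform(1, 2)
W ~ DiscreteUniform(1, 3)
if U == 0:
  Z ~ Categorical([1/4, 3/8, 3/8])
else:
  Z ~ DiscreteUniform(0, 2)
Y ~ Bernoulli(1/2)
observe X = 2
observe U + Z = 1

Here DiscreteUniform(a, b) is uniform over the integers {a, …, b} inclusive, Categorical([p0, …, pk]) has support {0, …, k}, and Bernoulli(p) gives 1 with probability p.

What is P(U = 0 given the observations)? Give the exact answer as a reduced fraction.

Enumerate traces; 36 have nonzero weight after conditioning:
  (V=2, U=0, X=2, W=1, Z=1, Y=0) weight 1/192
  (V=2, U=0, X=2, W=1, Z=1, Y=1) weight 1/192
  (V=2, U=0, X=2, W=2, Z=1, Y=0) weight 1/192
  (V=2, U=0, X=2, W=2, Z=1, Y=1) weight 1/192
  (V=2, U=0, X=2, W=3, Z=1, Y=0) weight 1/192
  (V=2, U=0, X=2, W=3, Z=1, Y=1) weight 1/192
  (V=2, U=1, X=2, W=1, Z=0, Y=0) weight 1/216
  (V=2, U=1, X=2, W=1, Z=0, Y=1) weight 1/216
  … 28 more
Group by U:
  weight(U=0) = 3/32
  weight(U=1) = 1/12
Total weight = 3/32 + 1/12 = 17/96
P(U=0 | obs) = 3/32 / 17/96 = 9/17
P(U=1 | obs) = 1/12 / 17/96 = 8/17

P(U = 0 | obs) = 9/17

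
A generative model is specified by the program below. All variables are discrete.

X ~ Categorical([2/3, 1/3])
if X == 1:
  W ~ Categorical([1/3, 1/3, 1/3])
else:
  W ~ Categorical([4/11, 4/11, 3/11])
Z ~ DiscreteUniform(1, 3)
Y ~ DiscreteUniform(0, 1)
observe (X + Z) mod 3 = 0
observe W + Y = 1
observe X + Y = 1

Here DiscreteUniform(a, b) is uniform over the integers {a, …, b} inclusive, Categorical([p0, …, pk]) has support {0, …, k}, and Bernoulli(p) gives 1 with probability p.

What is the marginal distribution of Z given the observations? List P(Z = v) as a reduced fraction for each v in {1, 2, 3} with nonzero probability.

P(Z=2) = 11/35, P(Z=3) = 24/35

Enumerate traces; 2 have nonzero weight after conditioning:
  (X=0, W=0, Z=3, Y=1) weight 4/99
  (X=1, W=1, Z=2, Y=0) weight 1/54
Group by Z:
  weight(Z=2) = 1/54
  weight(Z=3) = 4/99
Total weight = 1/54 + 4/99 = 35/594
P(Z=2 | obs) = 1/54 / 35/594 = 11/35
P(Z=3 | obs) = 4/99 / 35/594 = 24/35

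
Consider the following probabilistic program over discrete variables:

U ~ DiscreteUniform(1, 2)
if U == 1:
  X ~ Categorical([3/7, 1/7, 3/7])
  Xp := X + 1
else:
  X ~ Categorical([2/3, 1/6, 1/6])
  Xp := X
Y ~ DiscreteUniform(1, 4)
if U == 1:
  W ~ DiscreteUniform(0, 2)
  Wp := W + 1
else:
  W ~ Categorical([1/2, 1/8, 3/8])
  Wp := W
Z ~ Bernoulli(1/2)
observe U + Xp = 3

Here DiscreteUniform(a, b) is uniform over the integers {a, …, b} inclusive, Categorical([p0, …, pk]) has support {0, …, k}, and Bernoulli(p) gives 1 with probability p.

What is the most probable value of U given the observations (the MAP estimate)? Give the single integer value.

argmax_v P(U = v | obs) = 2

Enumerate traces; 48 have nonzero weight after conditioning:
  (U=1, X=1, Y=1, W=0, Z=0) weight 1/336
  (U=1, X=1, Y=1, W=0, Z=1) weight 1/336
  (U=1, X=1, Y=1, W=1, Z=0) weight 1/336
  (U=1, X=1, Y=1, W=1, Z=1) weight 1/336
  (U=1, X=1, Y=1, W=2, Z=0) weight 1/336
  (U=1, X=1, Y=1, W=2, Z=1) weight 1/336
  (U=1, X=1, Y=2, W=0, Z=0) weight 1/336
  (U=1, X=1, Y=2, W=0, Z=1) weight 1/336
  (U=2, X=1, Y=1, W=0, Z=0) weight 1/192
  … 39 more
Group by U:
  weight(U=1) = 1/14
  weight(U=2) = 1/12
Total weight = 1/14 + 1/12 = 13/84
P(U=1 | obs) = 1/14 / 13/84 = 6/13
P(U=2 | obs) = 1/12 / 13/84 = 7/13
argmax = 2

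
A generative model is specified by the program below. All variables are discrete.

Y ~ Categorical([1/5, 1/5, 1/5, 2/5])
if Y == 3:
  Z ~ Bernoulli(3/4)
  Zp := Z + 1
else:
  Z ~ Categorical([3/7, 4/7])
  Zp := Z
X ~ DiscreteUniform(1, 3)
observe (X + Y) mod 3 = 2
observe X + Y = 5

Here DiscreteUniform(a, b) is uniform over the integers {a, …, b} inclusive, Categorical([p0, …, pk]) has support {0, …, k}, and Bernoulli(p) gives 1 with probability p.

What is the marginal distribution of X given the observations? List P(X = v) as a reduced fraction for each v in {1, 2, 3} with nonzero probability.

P(X=2) = 2/3, P(X=3) = 1/3

Enumerate traces; 4 have nonzero weight after conditioning:
  (Y=2, Z=0, X=3) weight 1/35
  (Y=2, Z=1, X=3) weight 4/105
  (Y=3, Z=0, X=2) weight 1/30
  (Y=3, Z=1, X=2) weight 1/10
Group by X:
  weight(X=2) = 2/15
  weight(X=3) = 1/15
Total weight = 2/15 + 1/15 = 1/5
P(X=2 | obs) = 2/15 / 1/5 = 2/3
P(X=3 | obs) = 1/15 / 1/5 = 1/3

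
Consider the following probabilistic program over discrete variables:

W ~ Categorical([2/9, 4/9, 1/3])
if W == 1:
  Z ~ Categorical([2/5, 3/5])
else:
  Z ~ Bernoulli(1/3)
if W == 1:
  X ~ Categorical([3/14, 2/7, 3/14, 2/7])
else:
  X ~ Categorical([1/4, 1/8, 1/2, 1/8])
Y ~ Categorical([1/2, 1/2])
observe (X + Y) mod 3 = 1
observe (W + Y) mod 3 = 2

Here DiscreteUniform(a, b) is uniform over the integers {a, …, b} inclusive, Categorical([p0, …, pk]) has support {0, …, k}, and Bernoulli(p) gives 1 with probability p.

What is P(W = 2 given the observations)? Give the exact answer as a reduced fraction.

Enumerate traces; 6 have nonzero weight after conditioning:
  (W=1, Z=0, X=0, Y=1) weight 2/105
  (W=1, Z=0, X=3, Y=1) weight 8/315
  (W=1, Z=1, X=0, Y=1) weight 1/35
  (W=1, Z=1, X=3, Y=1) weight 4/105
  (W=2, Z=0, X=1, Y=0) weight 1/72
  (W=2, Z=1, X=1, Y=0) weight 1/144
Group by W:
  weight(W=1) = 1/9
  weight(W=2) = 1/48
Total weight = 1/9 + 1/48 = 19/144
P(W=1 | obs) = 1/9 / 19/144 = 16/19
P(W=2 | obs) = 1/48 / 19/144 = 3/19

P(W = 2 | obs) = 3/19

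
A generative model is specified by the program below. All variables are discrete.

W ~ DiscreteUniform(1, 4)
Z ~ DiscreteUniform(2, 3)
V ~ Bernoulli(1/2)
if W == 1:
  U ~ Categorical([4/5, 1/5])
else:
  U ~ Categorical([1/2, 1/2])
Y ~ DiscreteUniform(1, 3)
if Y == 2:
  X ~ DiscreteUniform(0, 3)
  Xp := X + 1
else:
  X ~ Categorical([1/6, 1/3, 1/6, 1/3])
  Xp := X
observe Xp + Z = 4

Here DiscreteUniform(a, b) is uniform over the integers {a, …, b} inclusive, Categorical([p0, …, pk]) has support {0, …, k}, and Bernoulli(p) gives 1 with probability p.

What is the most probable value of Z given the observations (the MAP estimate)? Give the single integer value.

argmax_v P(Z = v | obs) = 3

Enumerate traces; 96 have nonzero weight after conditioning:
  (W=1, Z=2, V=0, U=0, Y=1, X=2) weight 1/360
  (W=1, Z=2, V=0, U=0, Y=2, X=1) weight 1/240
  (W=1, Z=2, V=0, U=0, Y=3, X=2) weight 1/360
  (W=1, Z=2, V=0, U=1, Y=1, X=2) weight 1/1440
  (W=1, Z=2, V=0, U=1, Y=2, X=1) weight 1/960
  (W=1, Z=2, V=0, U=1, Y=3, X=2) weight 1/1440
  (W=1, Z=2, V=1, U=0, Y=1, X=2) weight 1/360
  (W=1, Z=2, V=1, U=0, Y=2, X=1) weight 1/240
  (W=1, Z=3, V=0, U=0, Y=1, X=1) weight 1/180
  … 87 more
Group by Z:
  weight(Z=2) = 7/72
  weight(Z=3) = 11/72
Total weight = 7/72 + 11/72 = 1/4
P(Z=2 | obs) = 7/72 / 1/4 = 7/18
P(Z=3 | obs) = 11/72 / 1/4 = 11/18
argmax = 3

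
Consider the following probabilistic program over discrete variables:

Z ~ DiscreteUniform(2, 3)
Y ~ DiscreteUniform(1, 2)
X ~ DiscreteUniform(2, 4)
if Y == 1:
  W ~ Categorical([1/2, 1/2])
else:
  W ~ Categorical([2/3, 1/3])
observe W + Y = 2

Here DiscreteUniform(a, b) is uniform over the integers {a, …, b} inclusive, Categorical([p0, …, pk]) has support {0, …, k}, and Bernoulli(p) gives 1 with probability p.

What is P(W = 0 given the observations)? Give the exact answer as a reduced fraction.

Enumerate traces; 12 have nonzero weight after conditioning:
  (Z=2, Y=1, X=2, W=1) weight 1/24
  (Z=2, Y=1, X=3, W=1) weight 1/24
  (Z=2, Y=1, X=4, W=1) weight 1/24
  (Z=2, Y=2, X=2, W=0) weight 1/18
  (Z=2, Y=2, X=3, W=0) weight 1/18
  (Z=2, Y=2, X=4, W=0) weight 1/18
  (Z=3, Y=1, X=2, W=1) weight 1/24
  (Z=3, Y=1, X=3, W=1) weight 1/24
  … 4 more
Group by W:
  weight(W=0) = 1/3
  weight(W=1) = 1/4
Total weight = 1/3 + 1/4 = 7/12
P(W=0 | obs) = 1/3 / 7/12 = 4/7
P(W=1 | obs) = 1/4 / 7/12 = 3/7

P(W = 0 | obs) = 4/7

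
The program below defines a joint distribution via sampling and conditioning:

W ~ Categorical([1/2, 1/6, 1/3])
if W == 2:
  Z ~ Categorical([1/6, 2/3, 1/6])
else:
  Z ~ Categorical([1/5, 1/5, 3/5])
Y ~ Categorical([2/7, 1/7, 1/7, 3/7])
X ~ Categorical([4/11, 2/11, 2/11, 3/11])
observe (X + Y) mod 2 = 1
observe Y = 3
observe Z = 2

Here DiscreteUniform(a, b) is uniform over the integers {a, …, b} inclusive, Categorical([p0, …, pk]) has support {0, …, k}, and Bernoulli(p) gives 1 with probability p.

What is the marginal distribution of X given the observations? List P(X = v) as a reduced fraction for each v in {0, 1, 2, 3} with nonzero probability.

P(X=0) = 2/3, P(X=2) = 1/3

Enumerate traces; 6 have nonzero weight after conditioning:
  (W=0, Z=2, Y=3, X=0) weight 18/385
  (W=0, Z=2, Y=3, X=2) weight 9/385
  (W=1, Z=2, Y=3, X=0) weight 6/385
  (W=1, Z=2, Y=3, X=2) weight 3/385
  (W=2, Z=2, Y=3, X=0) weight 2/231
  (W=2, Z=2, Y=3, X=2) weight 1/231
Group by X:
  weight(X=0) = 82/1155
  weight(X=2) = 41/1155
Total weight = 82/1155 + 41/1155 = 41/385
P(X=0 | obs) = 82/1155 / 41/385 = 2/3
P(X=2 | obs) = 41/1155 / 41/385 = 1/3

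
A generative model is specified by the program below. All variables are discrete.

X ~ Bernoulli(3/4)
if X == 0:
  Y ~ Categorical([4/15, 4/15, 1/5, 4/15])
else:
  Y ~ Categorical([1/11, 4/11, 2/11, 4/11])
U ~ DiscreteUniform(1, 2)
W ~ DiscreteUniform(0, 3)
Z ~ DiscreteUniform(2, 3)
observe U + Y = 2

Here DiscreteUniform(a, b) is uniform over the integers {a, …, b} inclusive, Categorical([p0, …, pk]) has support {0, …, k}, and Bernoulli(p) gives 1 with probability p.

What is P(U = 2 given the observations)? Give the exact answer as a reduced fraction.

P(U = 2 | obs) = 89/313

Enumerate traces; 32 have nonzero weight after conditioning:
  (X=0, Y=0, U=2, W=0, Z=2) weight 1/240
  (X=0, Y=0, U=2, W=0, Z=3) weight 1/240
  (X=0, Y=0, U=2, W=1, Z=2) weight 1/240
  (X=0, Y=0, U=2, W=1, Z=3) weight 1/240
  (X=0, Y=0, U=2, W=2, Z=2) weight 1/240
  (X=0, Y=0, U=2, W=2, Z=3) weight 1/240
  (X=0, Y=0, U=2, W=3, Z=2) weight 1/240
  (X=0, Y=0, U=2, W=3, Z=3) weight 1/240
  (X=0, Y=1, U=1, W=0, Z=2) weight 1/240
  … 23 more
Group by U:
  weight(U=1) = 28/165
  weight(U=2) = 89/1320
Total weight = 28/165 + 89/1320 = 313/1320
P(U=1 | obs) = 28/165 / 313/1320 = 224/313
P(U=2 | obs) = 89/1320 / 313/1320 = 89/313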